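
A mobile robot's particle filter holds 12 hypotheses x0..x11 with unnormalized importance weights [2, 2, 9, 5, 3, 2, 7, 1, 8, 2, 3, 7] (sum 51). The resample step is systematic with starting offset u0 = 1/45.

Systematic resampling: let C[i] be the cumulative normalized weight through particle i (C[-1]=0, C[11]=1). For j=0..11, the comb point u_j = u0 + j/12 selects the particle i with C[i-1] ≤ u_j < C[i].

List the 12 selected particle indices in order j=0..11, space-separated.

C = [2/51, 4/51, 13/51, 6/17, 7/17, 23/51, 10/17, 31/51, 13/17, 41/51, 44/51, 1]
j=0: u_0=1/45 ∈ [0, 2/51) → index 0
j=1: u_1=19/180 ∈ [4/51, 13/51) → index 2
j=2: u_2=17/90 ∈ [4/51, 13/51) → index 2
j=3: u_3=49/180 ∈ [13/51, 6/17) → index 3
j=4: u_4=16/45 ∈ [6/17, 7/17) → index 4
j=5: u_5=79/180 ∈ [7/17, 23/51) → index 5
j=6: u_6=47/90 ∈ [23/51, 10/17) → index 6
j=7: u_7=109/180 ∈ [10/17, 31/51) → index 7
j=8: u_8=31/45 ∈ [31/51, 13/17) → index 8
j=9: u_9=139/180 ∈ [13/17, 41/51) → index 9
j=10: u_10=77/90 ∈ [41/51, 44/51) → index 10
j=11: u_11=169/180 ∈ [44/51, 1) → index 11

0 2 2 3 4 5 6 7 8 9 10 11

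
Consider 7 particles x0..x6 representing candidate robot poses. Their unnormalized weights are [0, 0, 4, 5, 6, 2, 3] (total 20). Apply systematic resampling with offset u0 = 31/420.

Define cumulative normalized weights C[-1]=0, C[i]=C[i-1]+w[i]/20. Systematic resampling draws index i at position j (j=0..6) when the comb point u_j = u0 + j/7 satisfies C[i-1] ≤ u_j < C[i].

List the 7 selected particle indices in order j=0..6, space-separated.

2 3 3 4 4 5 6

C = [0, 0, 1/5, 9/20, 3/4, 17/20, 1]
j=0: u_0=31/420 ∈ [0, 1/5) → index 2
j=1: u_1=13/60 ∈ [1/5, 9/20) → index 3
j=2: u_2=151/420 ∈ [1/5, 9/20) → index 3
j=3: u_3=211/420 ∈ [9/20, 3/4) → index 4
j=4: u_4=271/420 ∈ [9/20, 3/4) → index 4
j=5: u_5=331/420 ∈ [3/4, 17/20) → index 5
j=6: u_6=391/420 ∈ [17/20, 1) → index 6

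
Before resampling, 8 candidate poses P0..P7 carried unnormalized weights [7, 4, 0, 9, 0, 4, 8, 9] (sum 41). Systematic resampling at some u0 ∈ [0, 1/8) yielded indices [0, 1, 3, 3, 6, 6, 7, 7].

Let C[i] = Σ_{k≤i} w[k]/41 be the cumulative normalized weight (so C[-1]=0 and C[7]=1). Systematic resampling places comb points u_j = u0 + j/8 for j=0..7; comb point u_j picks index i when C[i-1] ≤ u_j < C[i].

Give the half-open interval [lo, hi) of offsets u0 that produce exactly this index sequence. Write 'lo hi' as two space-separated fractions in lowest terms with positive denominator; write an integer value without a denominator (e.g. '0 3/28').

7/82 37/328

C = [7/41, 11/41, 11/41, 20/41, 20/41, 24/41, 32/41, 1]
j=0 picked index 0: u0 ∈ [0, 7/41)
j=1 picked index 1: u0 ∈ [15/328, 47/328)
j=2 picked index 3: u0 ∈ [3/164, 39/164)
j=3 picked index 3: u0 ∈ [-35/328, 37/328)
j=4 picked index 6: u0 ∈ [7/82, 23/82)
j=5 picked index 6: u0 ∈ [-13/328, 51/328)
j=6 picked index 7: u0 ∈ [5/164, 1/4)
j=7 picked index 7: u0 ∈ [-31/328, 1/8)
intersection: [7/82, 37/328)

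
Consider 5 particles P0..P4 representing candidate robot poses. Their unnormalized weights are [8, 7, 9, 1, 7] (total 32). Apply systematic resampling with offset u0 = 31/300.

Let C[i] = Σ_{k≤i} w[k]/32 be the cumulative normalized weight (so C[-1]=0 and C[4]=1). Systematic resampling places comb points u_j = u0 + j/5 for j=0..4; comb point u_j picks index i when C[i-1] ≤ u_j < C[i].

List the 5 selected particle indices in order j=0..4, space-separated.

C = [1/4, 15/32, 3/4, 25/32, 1]
j=0: u_0=31/300 ∈ [0, 1/4) → index 0
j=1: u_1=91/300 ∈ [1/4, 15/32) → index 1
j=2: u_2=151/300 ∈ [15/32, 3/4) → index 2
j=3: u_3=211/300 ∈ [15/32, 3/4) → index 2
j=4: u_4=271/300 ∈ [25/32, 1) → index 4

0 1 2 2 4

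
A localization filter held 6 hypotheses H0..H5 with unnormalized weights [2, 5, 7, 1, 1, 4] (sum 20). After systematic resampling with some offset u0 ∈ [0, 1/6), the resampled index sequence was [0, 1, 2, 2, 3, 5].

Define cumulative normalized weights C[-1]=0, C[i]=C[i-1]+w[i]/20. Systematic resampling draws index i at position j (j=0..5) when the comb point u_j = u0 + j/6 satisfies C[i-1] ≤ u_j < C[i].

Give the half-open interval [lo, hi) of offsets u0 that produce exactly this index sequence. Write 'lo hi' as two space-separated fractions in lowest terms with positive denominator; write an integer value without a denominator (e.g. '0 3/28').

C = [1/10, 7/20, 7/10, 3/4, 4/5, 1]
j=0 picked index 0: u0 ∈ [0, 1/10)
j=1 picked index 1: u0 ∈ [-1/15, 11/60)
j=2 picked index 2: u0 ∈ [1/60, 11/30)
j=3 picked index 2: u0 ∈ [-3/20, 1/5)
j=4 picked index 3: u0 ∈ [1/30, 1/12)
j=5 picked index 5: u0 ∈ [-1/30, 1/6)
intersection: [1/30, 1/12)

1/30 1/12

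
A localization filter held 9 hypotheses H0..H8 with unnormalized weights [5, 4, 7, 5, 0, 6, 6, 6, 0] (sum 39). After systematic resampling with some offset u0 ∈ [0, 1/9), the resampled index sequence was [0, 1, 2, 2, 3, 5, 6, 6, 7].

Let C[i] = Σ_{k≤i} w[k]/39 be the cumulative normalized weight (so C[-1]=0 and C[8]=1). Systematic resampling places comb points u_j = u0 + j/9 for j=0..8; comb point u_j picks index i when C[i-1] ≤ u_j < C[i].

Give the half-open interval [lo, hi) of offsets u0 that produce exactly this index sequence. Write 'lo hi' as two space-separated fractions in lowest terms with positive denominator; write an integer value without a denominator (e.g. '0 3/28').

C = [5/39, 3/13, 16/39, 7/13, 7/13, 9/13, 11/13, 1, 1]
j=0 picked index 0: u0 ∈ [0, 5/39)
j=1 picked index 1: u0 ∈ [2/117, 14/117)
j=2 picked index 2: u0 ∈ [1/117, 22/117)
j=3 picked index 2: u0 ∈ [-4/39, 1/13)
j=4 picked index 3: u0 ∈ [-4/117, 11/117)
j=5 picked index 5: u0 ∈ [-2/117, 16/117)
j=6 picked index 6: u0 ∈ [1/39, 7/39)
j=7 picked index 6: u0 ∈ [-10/117, 8/117)
j=8 picked index 7: u0 ∈ [-5/117, 1/9)
intersection: [1/39, 8/117)

1/39 8/117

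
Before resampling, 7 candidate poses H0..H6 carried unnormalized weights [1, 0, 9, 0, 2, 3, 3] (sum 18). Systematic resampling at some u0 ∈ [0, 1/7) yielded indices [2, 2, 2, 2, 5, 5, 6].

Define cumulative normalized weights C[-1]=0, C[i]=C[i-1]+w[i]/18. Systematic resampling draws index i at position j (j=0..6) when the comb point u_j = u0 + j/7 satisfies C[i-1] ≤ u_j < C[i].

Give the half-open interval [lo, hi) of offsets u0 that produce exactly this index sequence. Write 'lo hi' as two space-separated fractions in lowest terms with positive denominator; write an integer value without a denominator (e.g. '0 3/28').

C = [1/18, 1/18, 5/9, 5/9, 2/3, 5/6, 1]
j=0 picked index 2: u0 ∈ [1/18, 5/9)
j=1 picked index 2: u0 ∈ [-11/126, 26/63)
j=2 picked index 2: u0 ∈ [-29/126, 17/63)
j=3 picked index 2: u0 ∈ [-47/126, 8/63)
j=4 picked index 5: u0 ∈ [2/21, 11/42)
j=5 picked index 5: u0 ∈ [-1/21, 5/42)
j=6 picked index 6: u0 ∈ [-1/42, 1/7)
intersection: [2/21, 5/42)

2/21 5/42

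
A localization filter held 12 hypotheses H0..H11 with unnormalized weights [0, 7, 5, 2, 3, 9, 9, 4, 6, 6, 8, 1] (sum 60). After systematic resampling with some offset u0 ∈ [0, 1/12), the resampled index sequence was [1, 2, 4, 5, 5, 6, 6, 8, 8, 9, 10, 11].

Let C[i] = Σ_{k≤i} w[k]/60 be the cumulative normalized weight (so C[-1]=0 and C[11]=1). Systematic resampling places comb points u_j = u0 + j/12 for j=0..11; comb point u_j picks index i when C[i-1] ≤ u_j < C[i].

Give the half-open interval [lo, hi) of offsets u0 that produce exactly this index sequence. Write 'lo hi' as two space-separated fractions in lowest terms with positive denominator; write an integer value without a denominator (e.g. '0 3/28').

C = [0, 7/60, 1/5, 7/30, 17/60, 13/30, 7/12, 13/20, 3/4, 17/20, 59/60, 1]
j=0 picked index 1: u0 ∈ [0, 7/60)
j=1 picked index 2: u0 ∈ [1/30, 7/60)
j=2 picked index 4: u0 ∈ [1/15, 7/60)
j=3 picked index 5: u0 ∈ [1/30, 11/60)
j=4 picked index 5: u0 ∈ [-1/20, 1/10)
j=5 picked index 6: u0 ∈ [1/60, 1/6)
j=6 picked index 6: u0 ∈ [-1/15, 1/12)
j=7 picked index 8: u0 ∈ [1/15, 1/6)
j=8 picked index 8: u0 ∈ [-1/60, 1/12)
j=9 picked index 9: u0 ∈ [0, 1/10)
j=10 picked index 10: u0 ∈ [1/60, 3/20)
j=11 picked index 11: u0 ∈ [1/15, 1/12)
intersection: [1/15, 1/12)

1/15 1/12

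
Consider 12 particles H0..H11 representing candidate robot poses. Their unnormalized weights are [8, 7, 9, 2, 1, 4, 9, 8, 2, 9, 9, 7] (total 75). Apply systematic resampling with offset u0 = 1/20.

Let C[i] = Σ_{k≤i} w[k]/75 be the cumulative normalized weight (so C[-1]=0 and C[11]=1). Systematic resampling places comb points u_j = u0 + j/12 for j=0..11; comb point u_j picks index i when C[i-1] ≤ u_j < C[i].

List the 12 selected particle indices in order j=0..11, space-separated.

0 1 2 2 5 6 7 7 9 10 10 11

C = [8/75, 1/5, 8/25, 26/75, 9/25, 31/75, 8/15, 16/25, 2/3, 59/75, 68/75, 1]
j=0: u_0=1/20 ∈ [0, 8/75) → index 0
j=1: u_1=2/15 ∈ [8/75, 1/5) → index 1
j=2: u_2=13/60 ∈ [1/5, 8/25) → index 2
j=3: u_3=3/10 ∈ [1/5, 8/25) → index 2
j=4: u_4=23/60 ∈ [9/25, 31/75) → index 5
j=5: u_5=7/15 ∈ [31/75, 8/15) → index 6
j=6: u_6=11/20 ∈ [8/15, 16/25) → index 7
j=7: u_7=19/30 ∈ [8/15, 16/25) → index 7
j=8: u_8=43/60 ∈ [2/3, 59/75) → index 9
j=9: u_9=4/5 ∈ [59/75, 68/75) → index 10
j=10: u_10=53/60 ∈ [59/75, 68/75) → index 10
j=11: u_11=29/30 ∈ [68/75, 1) → index 11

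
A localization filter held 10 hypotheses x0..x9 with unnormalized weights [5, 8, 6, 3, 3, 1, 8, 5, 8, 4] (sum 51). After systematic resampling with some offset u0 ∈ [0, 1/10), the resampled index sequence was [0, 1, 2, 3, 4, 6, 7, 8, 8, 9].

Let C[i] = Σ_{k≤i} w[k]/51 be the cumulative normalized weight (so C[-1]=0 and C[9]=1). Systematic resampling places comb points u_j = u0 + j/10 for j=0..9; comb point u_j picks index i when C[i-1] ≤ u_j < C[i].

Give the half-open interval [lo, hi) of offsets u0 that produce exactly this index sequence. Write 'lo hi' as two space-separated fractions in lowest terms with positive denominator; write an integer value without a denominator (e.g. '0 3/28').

37/510 23/255

C = [5/51, 13/51, 19/51, 22/51, 25/51, 26/51, 2/3, 13/17, 47/51, 1]
j=0 picked index 0: u0 ∈ [0, 5/51)
j=1 picked index 1: u0 ∈ [-1/510, 79/510)
j=2 picked index 2: u0 ∈ [14/255, 44/255)
j=3 picked index 3: u0 ∈ [37/510, 67/510)
j=4 picked index 4: u0 ∈ [8/255, 23/255)
j=5 picked index 6: u0 ∈ [1/102, 1/6)
j=6 picked index 7: u0 ∈ [1/15, 14/85)
j=7 picked index 8: u0 ∈ [11/170, 113/510)
j=8 picked index 8: u0 ∈ [-3/85, 31/255)
j=9 picked index 9: u0 ∈ [11/510, 1/10)
intersection: [37/510, 23/255)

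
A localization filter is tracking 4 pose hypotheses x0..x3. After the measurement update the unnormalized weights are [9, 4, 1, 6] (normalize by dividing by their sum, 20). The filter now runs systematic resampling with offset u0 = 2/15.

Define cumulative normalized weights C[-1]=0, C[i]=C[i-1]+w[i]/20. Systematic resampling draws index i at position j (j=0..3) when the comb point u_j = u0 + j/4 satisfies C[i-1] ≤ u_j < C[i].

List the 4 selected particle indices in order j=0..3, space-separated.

C = [9/20, 13/20, 7/10, 1]
j=0: u_0=2/15 ∈ [0, 9/20) → index 0
j=1: u_1=23/60 ∈ [0, 9/20) → index 0
j=2: u_2=19/30 ∈ [9/20, 13/20) → index 1
j=3: u_3=53/60 ∈ [7/10, 1) → index 3

0 0 1 3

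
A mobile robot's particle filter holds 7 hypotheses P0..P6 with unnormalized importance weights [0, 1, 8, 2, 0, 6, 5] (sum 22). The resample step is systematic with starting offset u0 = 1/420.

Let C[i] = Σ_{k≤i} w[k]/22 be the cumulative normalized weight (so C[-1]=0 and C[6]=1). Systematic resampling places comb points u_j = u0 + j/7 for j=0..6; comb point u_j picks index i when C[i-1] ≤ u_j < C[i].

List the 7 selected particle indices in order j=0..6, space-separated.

1 2 2 3 5 5 6

C = [0, 1/22, 9/22, 1/2, 1/2, 17/22, 1]
j=0: u_0=1/420 ∈ [0, 1/22) → index 1
j=1: u_1=61/420 ∈ [1/22, 9/22) → index 2
j=2: u_2=121/420 ∈ [1/22, 9/22) → index 2
j=3: u_3=181/420 ∈ [9/22, 1/2) → index 3
j=4: u_4=241/420 ∈ [1/2, 17/22) → index 5
j=5: u_5=43/60 ∈ [1/2, 17/22) → index 5
j=6: u_6=361/420 ∈ [17/22, 1) → index 6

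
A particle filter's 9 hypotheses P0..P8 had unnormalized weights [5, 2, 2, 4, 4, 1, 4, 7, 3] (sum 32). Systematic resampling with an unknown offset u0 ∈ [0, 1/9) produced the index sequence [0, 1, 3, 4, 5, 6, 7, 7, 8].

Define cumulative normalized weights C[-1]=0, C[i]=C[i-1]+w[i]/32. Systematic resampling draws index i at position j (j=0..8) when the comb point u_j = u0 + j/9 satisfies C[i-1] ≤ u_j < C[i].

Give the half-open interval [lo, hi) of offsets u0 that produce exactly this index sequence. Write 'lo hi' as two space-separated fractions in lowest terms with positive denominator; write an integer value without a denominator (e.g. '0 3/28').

25/288 31/288

C = [5/32, 7/32, 9/32, 13/32, 17/32, 9/16, 11/16, 29/32, 1]
j=0 picked index 0: u0 ∈ [0, 5/32)
j=1 picked index 1: u0 ∈ [13/288, 31/288)
j=2 picked index 3: u0 ∈ [17/288, 53/288)
j=3 picked index 4: u0 ∈ [7/96, 19/96)
j=4 picked index 5: u0 ∈ [25/288, 17/144)
j=5 picked index 6: u0 ∈ [1/144, 19/144)
j=6 picked index 7: u0 ∈ [1/48, 23/96)
j=7 picked index 7: u0 ∈ [-13/144, 37/288)
j=8 picked index 8: u0 ∈ [5/288, 1/9)
intersection: [25/288, 31/288)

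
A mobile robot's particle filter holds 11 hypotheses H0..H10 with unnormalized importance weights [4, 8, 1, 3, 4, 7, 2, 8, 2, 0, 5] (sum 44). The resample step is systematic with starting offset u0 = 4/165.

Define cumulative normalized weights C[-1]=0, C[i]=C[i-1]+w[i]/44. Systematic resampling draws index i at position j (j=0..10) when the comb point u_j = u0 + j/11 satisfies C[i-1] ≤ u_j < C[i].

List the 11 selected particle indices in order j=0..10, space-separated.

C = [1/11, 3/11, 13/44, 4/11, 5/11, 27/44, 29/44, 37/44, 39/44, 39/44, 1]
j=0: u_0=4/165 ∈ [0, 1/11) → index 0
j=1: u_1=19/165 ∈ [1/11, 3/11) → index 1
j=2: u_2=34/165 ∈ [1/11, 3/11) → index 1
j=3: u_3=49/165 ∈ [13/44, 4/11) → index 3
j=4: u_4=64/165 ∈ [4/11, 5/11) → index 4
j=5: u_5=79/165 ∈ [5/11, 27/44) → index 5
j=6: u_6=94/165 ∈ [5/11, 27/44) → index 5
j=7: u_7=109/165 ∈ [29/44, 37/44) → index 7
j=8: u_8=124/165 ∈ [29/44, 37/44) → index 7
j=9: u_9=139/165 ∈ [37/44, 39/44) → index 8
j=10: u_10=14/15 ∈ [39/44, 1) → index 10

0 1 1 3 4 5 5 7 7 8 10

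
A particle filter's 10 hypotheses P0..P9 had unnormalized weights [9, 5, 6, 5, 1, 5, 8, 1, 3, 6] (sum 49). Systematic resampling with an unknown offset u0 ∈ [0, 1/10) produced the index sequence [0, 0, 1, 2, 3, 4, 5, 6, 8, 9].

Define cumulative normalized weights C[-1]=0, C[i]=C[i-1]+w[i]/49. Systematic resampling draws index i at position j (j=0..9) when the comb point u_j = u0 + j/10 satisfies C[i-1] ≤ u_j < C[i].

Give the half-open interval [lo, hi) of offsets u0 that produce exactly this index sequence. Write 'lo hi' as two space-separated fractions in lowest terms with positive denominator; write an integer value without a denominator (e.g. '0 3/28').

C = [9/49, 2/7, 20/49, 25/49, 26/49, 31/49, 39/49, 40/49, 43/49, 1]
j=0 picked index 0: u0 ∈ [0, 9/49)
j=1 picked index 0: u0 ∈ [-1/10, 41/490)
j=2 picked index 1: u0 ∈ [-4/245, 3/35)
j=3 picked index 2: u0 ∈ [-1/70, 53/490)
j=4 picked index 3: u0 ∈ [2/245, 27/245)
j=5 picked index 4: u0 ∈ [1/98, 3/98)
j=6 picked index 5: u0 ∈ [-17/245, 8/245)
j=7 picked index 6: u0 ∈ [-33/490, 47/490)
j=8 picked index 8: u0 ∈ [4/245, 19/245)
j=9 picked index 9: u0 ∈ [-11/490, 1/10)
intersection: [4/245, 3/98)

4/245 3/98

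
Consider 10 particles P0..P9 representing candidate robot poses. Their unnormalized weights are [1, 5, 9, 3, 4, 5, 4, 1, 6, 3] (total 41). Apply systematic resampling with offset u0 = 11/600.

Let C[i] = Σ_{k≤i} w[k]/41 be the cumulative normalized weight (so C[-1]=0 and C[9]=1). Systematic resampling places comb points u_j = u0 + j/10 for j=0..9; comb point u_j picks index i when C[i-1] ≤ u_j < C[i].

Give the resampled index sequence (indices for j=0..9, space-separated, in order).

C = [1/41, 6/41, 15/41, 18/41, 22/41, 27/41, 31/41, 32/41, 38/41, 1]
j=0: u_0=11/600 ∈ [0, 1/41) → index 0
j=1: u_1=71/600 ∈ [1/41, 6/41) → index 1
j=2: u_2=131/600 ∈ [6/41, 15/41) → index 2
j=3: u_3=191/600 ∈ [6/41, 15/41) → index 2
j=4: u_4=251/600 ∈ [15/41, 18/41) → index 3
j=5: u_5=311/600 ∈ [18/41, 22/41) → index 4
j=6: u_6=371/600 ∈ [22/41, 27/41) → index 5
j=7: u_7=431/600 ∈ [27/41, 31/41) → index 6
j=8: u_8=491/600 ∈ [32/41, 38/41) → index 8
j=9: u_9=551/600 ∈ [32/41, 38/41) → index 8

0 1 2 2 3 4 5 6 8 8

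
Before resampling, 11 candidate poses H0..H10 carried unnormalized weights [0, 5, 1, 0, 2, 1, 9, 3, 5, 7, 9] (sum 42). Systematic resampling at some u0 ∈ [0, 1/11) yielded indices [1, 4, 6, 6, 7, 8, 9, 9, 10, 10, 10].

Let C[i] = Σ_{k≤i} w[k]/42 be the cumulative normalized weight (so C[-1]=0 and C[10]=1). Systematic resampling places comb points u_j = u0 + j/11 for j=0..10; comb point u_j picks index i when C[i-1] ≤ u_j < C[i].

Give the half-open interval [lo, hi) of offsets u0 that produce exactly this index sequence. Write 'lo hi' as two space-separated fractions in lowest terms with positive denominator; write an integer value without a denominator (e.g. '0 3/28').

C = [0, 5/42, 1/7, 1/7, 4/21, 3/14, 3/7, 1/2, 13/21, 11/14, 1]
j=0 picked index 1: u0 ∈ [0, 5/42)
j=1 picked index 4: u0 ∈ [4/77, 23/231)
j=2 picked index 6: u0 ∈ [5/154, 19/77)
j=3 picked index 6: u0 ∈ [-9/154, 12/77)
j=4 picked index 7: u0 ∈ [5/77, 3/22)
j=5 picked index 8: u0 ∈ [1/22, 38/231)
j=6 picked index 9: u0 ∈ [17/231, 37/154)
j=7 picked index 9: u0 ∈ [-4/231, 23/154)
j=8 picked index 10: u0 ∈ [9/154, 3/11)
j=9 picked index 10: u0 ∈ [-5/154, 2/11)
j=10 picked index 10: u0 ∈ [-19/154, 1/11)
intersection: [17/231, 1/11)

17/231 1/11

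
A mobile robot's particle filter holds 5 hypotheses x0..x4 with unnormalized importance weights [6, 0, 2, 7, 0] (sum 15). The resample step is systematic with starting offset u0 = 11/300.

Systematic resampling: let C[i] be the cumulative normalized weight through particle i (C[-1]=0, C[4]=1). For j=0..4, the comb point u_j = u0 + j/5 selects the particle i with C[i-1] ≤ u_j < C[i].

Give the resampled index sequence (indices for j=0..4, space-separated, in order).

C = [2/5, 2/5, 8/15, 1, 1]
j=0: u_0=11/300 ∈ [0, 2/5) → index 0
j=1: u_1=71/300 ∈ [0, 2/5) → index 0
j=2: u_2=131/300 ∈ [2/5, 8/15) → index 2
j=3: u_3=191/300 ∈ [8/15, 1) → index 3
j=4: u_4=251/300 ∈ [8/15, 1) → index 3

0 0 2 3 3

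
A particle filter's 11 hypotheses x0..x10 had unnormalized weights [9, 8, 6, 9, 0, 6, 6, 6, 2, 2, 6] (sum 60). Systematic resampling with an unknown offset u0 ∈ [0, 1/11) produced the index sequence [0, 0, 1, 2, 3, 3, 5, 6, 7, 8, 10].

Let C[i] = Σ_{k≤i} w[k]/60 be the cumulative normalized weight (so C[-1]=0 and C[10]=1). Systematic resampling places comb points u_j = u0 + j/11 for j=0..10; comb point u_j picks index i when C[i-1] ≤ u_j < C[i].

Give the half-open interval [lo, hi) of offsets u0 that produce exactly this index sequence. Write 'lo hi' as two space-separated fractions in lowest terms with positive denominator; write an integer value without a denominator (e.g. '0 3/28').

13/660 8/165

C = [3/20, 17/60, 23/60, 8/15, 8/15, 19/30, 11/15, 5/6, 13/15, 9/10, 1]
j=0 picked index 0: u0 ∈ [0, 3/20)
j=1 picked index 0: u0 ∈ [-1/11, 13/220)
j=2 picked index 1: u0 ∈ [-7/220, 67/660)
j=3 picked index 2: u0 ∈ [7/660, 73/660)
j=4 picked index 3: u0 ∈ [13/660, 28/165)
j=5 picked index 3: u0 ∈ [-47/660, 13/165)
j=6 picked index 5: u0 ∈ [-2/165, 29/330)
j=7 picked index 6: u0 ∈ [-1/330, 16/165)
j=8 picked index 7: u0 ∈ [1/165, 7/66)
j=9 picked index 8: u0 ∈ [1/66, 8/165)
j=10 picked index 10: u0 ∈ [-1/110, 1/11)
intersection: [13/660, 8/165)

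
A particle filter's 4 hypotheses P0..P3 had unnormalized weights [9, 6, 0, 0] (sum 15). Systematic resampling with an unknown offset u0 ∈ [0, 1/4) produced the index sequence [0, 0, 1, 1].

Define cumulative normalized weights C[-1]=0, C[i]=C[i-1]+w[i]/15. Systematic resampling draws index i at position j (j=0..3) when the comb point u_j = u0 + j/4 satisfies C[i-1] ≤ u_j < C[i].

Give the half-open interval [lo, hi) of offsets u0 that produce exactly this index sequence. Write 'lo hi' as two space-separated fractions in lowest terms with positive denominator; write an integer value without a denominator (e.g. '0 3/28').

C = [3/5, 1, 1, 1]
j=0 picked index 0: u0 ∈ [0, 3/5)
j=1 picked index 0: u0 ∈ [-1/4, 7/20)
j=2 picked index 1: u0 ∈ [1/10, 1/2)
j=3 picked index 1: u0 ∈ [-3/20, 1/4)
intersection: [1/10, 1/4)

1/10 1/4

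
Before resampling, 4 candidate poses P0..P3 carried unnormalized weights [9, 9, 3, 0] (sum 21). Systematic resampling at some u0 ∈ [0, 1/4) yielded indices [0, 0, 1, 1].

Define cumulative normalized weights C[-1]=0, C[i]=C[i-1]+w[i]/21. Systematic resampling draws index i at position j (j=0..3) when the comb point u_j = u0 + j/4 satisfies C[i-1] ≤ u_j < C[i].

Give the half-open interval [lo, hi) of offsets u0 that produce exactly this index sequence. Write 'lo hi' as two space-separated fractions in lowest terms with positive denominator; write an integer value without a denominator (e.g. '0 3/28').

C = [3/7, 6/7, 1, 1]
j=0 picked index 0: u0 ∈ [0, 3/7)
j=1 picked index 0: u0 ∈ [-1/4, 5/28)
j=2 picked index 1: u0 ∈ [-1/14, 5/14)
j=3 picked index 1: u0 ∈ [-9/28, 3/28)
intersection: [0, 3/28)

0 3/28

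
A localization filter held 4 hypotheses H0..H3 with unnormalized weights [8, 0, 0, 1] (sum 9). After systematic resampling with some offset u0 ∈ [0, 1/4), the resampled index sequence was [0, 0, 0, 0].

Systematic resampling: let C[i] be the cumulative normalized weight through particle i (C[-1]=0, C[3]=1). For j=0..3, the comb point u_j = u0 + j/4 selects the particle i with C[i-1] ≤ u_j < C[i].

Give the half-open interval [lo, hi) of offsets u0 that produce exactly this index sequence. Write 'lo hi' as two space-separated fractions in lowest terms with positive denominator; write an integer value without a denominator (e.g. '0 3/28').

C = [8/9, 8/9, 8/9, 1]
j=0 picked index 0: u0 ∈ [0, 8/9)
j=1 picked index 0: u0 ∈ [-1/4, 23/36)
j=2 picked index 0: u0 ∈ [-1/2, 7/18)
j=3 picked index 0: u0 ∈ [-3/4, 5/36)
intersection: [0, 5/36)

0 5/36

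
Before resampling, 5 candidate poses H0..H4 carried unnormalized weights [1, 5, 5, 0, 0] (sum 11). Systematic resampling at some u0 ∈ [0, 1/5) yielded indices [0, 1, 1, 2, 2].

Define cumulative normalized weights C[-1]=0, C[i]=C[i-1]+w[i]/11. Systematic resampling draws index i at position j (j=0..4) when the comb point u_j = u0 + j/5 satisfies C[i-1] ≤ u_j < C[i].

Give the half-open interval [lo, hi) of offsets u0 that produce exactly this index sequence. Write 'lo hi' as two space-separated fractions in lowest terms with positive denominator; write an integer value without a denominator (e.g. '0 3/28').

C = [1/11, 6/11, 1, 1, 1]
j=0 picked index 0: u0 ∈ [0, 1/11)
j=1 picked index 1: u0 ∈ [-6/55, 19/55)
j=2 picked index 1: u0 ∈ [-17/55, 8/55)
j=3 picked index 2: u0 ∈ [-3/55, 2/5)
j=4 picked index 2: u0 ∈ [-14/55, 1/5)
intersection: [0, 1/11)

0 1/11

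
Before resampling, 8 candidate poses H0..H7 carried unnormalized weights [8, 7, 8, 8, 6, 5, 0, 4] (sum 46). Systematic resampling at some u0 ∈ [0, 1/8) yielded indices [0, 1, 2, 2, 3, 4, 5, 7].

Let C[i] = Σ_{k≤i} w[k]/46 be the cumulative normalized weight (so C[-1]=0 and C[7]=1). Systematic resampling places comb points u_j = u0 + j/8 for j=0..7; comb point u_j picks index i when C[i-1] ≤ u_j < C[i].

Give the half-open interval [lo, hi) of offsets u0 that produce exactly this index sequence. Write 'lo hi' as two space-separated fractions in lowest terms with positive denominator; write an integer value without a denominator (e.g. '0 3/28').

7/92 1/8

C = [4/23, 15/46, 1/2, 31/46, 37/46, 21/23, 21/23, 1]
j=0 picked index 0: u0 ∈ [0, 4/23)
j=1 picked index 1: u0 ∈ [9/184, 37/184)
j=2 picked index 2: u0 ∈ [7/92, 1/4)
j=3 picked index 2: u0 ∈ [-9/184, 1/8)
j=4 picked index 3: u0 ∈ [0, 4/23)
j=5 picked index 4: u0 ∈ [9/184, 33/184)
j=6 picked index 5: u0 ∈ [5/92, 15/92)
j=7 picked index 7: u0 ∈ [7/184, 1/8)
intersection: [7/92, 1/8)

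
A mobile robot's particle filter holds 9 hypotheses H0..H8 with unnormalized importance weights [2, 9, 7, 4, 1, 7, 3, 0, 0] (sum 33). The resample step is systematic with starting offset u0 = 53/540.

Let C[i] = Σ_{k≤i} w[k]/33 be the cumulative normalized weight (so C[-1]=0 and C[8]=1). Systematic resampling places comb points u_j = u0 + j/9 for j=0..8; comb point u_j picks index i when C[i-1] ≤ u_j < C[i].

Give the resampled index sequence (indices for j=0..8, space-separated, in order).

C = [2/33, 1/3, 6/11, 2/3, 23/33, 10/11, 1, 1, 1]
j=0: u_0=53/540 ∈ [2/33, 1/3) → index 1
j=1: u_1=113/540 ∈ [2/33, 1/3) → index 1
j=2: u_2=173/540 ∈ [2/33, 1/3) → index 1
j=3: u_3=233/540 ∈ [1/3, 6/11) → index 2
j=4: u_4=293/540 ∈ [1/3, 6/11) → index 2
j=5: u_5=353/540 ∈ [6/11, 2/3) → index 3
j=6: u_6=413/540 ∈ [23/33, 10/11) → index 5
j=7: u_7=473/540 ∈ [23/33, 10/11) → index 5
j=8: u_8=533/540 ∈ [10/11, 1) → index 6

1 1 1 2 2 3 5 5 6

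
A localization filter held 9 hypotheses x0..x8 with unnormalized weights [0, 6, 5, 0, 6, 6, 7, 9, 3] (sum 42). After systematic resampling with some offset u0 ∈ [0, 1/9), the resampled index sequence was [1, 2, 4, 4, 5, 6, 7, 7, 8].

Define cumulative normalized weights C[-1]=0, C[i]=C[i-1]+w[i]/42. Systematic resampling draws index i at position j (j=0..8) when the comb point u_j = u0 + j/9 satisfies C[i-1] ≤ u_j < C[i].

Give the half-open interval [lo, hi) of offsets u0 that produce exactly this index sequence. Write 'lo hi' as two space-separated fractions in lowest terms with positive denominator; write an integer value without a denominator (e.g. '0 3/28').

1/21 1/14

C = [0, 1/7, 11/42, 11/42, 17/42, 23/42, 5/7, 13/14, 1]
j=0 picked index 1: u0 ∈ [0, 1/7)
j=1 picked index 2: u0 ∈ [2/63, 19/126)
j=2 picked index 4: u0 ∈ [5/126, 23/126)
j=3 picked index 4: u0 ∈ [-1/14, 1/14)
j=4 picked index 5: u0 ∈ [-5/126, 13/126)
j=5 picked index 6: u0 ∈ [-1/126, 10/63)
j=6 picked index 7: u0 ∈ [1/21, 11/42)
j=7 picked index 7: u0 ∈ [-4/63, 19/126)
j=8 picked index 8: u0 ∈ [5/126, 1/9)
intersection: [1/21, 1/14)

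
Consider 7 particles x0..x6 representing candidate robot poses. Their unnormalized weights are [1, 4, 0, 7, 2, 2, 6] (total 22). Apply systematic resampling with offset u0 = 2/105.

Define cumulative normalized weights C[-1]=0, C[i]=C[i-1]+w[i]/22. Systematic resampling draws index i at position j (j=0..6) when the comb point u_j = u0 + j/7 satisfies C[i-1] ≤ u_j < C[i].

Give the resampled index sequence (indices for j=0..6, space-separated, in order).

C = [1/22, 5/22, 5/22, 6/11, 7/11, 8/11, 1]
j=0: u_0=2/105 ∈ [0, 1/22) → index 0
j=1: u_1=17/105 ∈ [1/22, 5/22) → index 1
j=2: u_2=32/105 ∈ [5/22, 6/11) → index 3
j=3: u_3=47/105 ∈ [5/22, 6/11) → index 3
j=4: u_4=62/105 ∈ [6/11, 7/11) → index 4
j=5: u_5=11/15 ∈ [8/11, 1) → index 6
j=6: u_6=92/105 ∈ [8/11, 1) → index 6

0 1 3 3 4 6 6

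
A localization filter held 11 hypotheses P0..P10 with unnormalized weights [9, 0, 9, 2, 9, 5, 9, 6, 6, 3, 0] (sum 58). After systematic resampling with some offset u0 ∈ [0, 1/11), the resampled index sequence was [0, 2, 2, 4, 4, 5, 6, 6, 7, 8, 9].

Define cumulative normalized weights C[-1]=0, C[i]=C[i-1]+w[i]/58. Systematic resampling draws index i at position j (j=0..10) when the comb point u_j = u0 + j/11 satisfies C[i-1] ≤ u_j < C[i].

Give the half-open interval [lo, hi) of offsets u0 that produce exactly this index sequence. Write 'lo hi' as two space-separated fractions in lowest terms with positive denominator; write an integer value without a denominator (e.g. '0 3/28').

23/319 1/11

C = [9/58, 9/58, 9/29, 10/29, 1/2, 17/29, 43/58, 49/58, 55/58, 1, 1]
j=0 picked index 0: u0 ∈ [0, 9/58)
j=1 picked index 2: u0 ∈ [41/638, 70/319)
j=2 picked index 2: u0 ∈ [-17/638, 41/319)
j=3 picked index 4: u0 ∈ [23/319, 5/22)
j=4 picked index 4: u0 ∈ [-6/319, 3/22)
j=5 picked index 5: u0 ∈ [1/22, 42/319)
j=6 picked index 6: u0 ∈ [13/319, 125/638)
j=7 picked index 6: u0 ∈ [-16/319, 67/638)
j=8 picked index 7: u0 ∈ [9/638, 75/638)
j=9 picked index 8: u0 ∈ [17/638, 83/638)
j=10 picked index 9: u0 ∈ [25/638, 1/11)
intersection: [23/319, 1/11)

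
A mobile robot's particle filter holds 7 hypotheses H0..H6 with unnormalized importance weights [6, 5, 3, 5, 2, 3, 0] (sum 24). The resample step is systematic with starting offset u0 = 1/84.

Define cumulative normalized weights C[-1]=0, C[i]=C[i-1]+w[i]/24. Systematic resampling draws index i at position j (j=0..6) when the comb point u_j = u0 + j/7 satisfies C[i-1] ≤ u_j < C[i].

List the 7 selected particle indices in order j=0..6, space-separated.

0 0 1 1 3 3 4

C = [1/4, 11/24, 7/12, 19/24, 7/8, 1, 1]
j=0: u_0=1/84 ∈ [0, 1/4) → index 0
j=1: u_1=13/84 ∈ [0, 1/4) → index 0
j=2: u_2=25/84 ∈ [1/4, 11/24) → index 1
j=3: u_3=37/84 ∈ [1/4, 11/24) → index 1
j=4: u_4=7/12 ∈ [7/12, 19/24) → index 3
j=5: u_5=61/84 ∈ [7/12, 19/24) → index 3
j=6: u_6=73/84 ∈ [19/24, 7/8) → index 4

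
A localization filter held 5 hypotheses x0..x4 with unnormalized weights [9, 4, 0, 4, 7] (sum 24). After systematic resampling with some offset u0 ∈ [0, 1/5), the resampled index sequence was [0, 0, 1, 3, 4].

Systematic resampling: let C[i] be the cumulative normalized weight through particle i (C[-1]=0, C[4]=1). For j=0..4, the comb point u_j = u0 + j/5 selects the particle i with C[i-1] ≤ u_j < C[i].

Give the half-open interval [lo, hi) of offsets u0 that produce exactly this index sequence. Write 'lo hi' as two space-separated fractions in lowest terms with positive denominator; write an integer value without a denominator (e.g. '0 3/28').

C = [3/8, 13/24, 13/24, 17/24, 1]
j=0 picked index 0: u0 ∈ [0, 3/8)
j=1 picked index 0: u0 ∈ [-1/5, 7/40)
j=2 picked index 1: u0 ∈ [-1/40, 17/120)
j=3 picked index 3: u0 ∈ [-7/120, 13/120)
j=4 picked index 4: u0 ∈ [-11/120, 1/5)
intersection: [0, 13/120)

0 13/120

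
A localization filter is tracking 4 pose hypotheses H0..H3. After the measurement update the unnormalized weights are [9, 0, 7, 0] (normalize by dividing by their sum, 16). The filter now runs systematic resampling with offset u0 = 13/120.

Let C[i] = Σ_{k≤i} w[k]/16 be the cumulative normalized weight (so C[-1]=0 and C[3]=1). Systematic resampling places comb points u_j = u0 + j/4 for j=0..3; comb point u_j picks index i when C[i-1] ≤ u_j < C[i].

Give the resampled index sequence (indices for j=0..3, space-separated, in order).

0 0 2 2

C = [9/16, 9/16, 1, 1]
j=0: u_0=13/120 ∈ [0, 9/16) → index 0
j=1: u_1=43/120 ∈ [0, 9/16) → index 0
j=2: u_2=73/120 ∈ [9/16, 1) → index 2
j=3: u_3=103/120 ∈ [9/16, 1) → index 2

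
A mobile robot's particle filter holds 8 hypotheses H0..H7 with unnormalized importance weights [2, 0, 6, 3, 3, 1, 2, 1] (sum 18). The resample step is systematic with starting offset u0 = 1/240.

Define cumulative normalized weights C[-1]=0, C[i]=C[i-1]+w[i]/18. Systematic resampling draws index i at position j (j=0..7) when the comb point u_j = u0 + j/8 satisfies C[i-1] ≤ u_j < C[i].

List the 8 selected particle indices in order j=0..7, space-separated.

0 2 2 2 3 4 4 6

C = [1/9, 1/9, 4/9, 11/18, 7/9, 5/6, 17/18, 1]
j=0: u_0=1/240 ∈ [0, 1/9) → index 0
j=1: u_1=31/240 ∈ [1/9, 4/9) → index 2
j=2: u_2=61/240 ∈ [1/9, 4/9) → index 2
j=3: u_3=91/240 ∈ [1/9, 4/9) → index 2
j=4: u_4=121/240 ∈ [4/9, 11/18) → index 3
j=5: u_5=151/240 ∈ [11/18, 7/9) → index 4
j=6: u_6=181/240 ∈ [11/18, 7/9) → index 4
j=7: u_7=211/240 ∈ [5/6, 17/18) → index 6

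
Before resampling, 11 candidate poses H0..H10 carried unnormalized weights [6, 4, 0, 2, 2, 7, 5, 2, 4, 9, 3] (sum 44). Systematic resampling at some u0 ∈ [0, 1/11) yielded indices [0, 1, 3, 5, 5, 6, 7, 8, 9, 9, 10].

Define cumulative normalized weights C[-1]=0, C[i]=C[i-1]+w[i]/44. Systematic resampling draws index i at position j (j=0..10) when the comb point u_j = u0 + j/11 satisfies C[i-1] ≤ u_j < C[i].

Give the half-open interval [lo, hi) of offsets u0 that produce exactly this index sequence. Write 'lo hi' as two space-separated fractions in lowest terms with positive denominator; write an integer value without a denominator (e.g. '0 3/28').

1/22 1/11

C = [3/22, 5/22, 5/22, 3/11, 7/22, 21/44, 13/22, 7/11, 8/11, 41/44, 1]
j=0 picked index 0: u0 ∈ [0, 3/22)
j=1 picked index 1: u0 ∈ [1/22, 3/22)
j=2 picked index 3: u0 ∈ [1/22, 1/11)
j=3 picked index 5: u0 ∈ [1/22, 9/44)
j=4 picked index 5: u0 ∈ [-1/22, 5/44)
j=5 picked index 6: u0 ∈ [1/44, 3/22)
j=6 picked index 7: u0 ∈ [1/22, 1/11)
j=7 picked index 8: u0 ∈ [0, 1/11)
j=8 picked index 9: u0 ∈ [0, 9/44)
j=9 picked index 9: u0 ∈ [-1/11, 5/44)
j=10 picked index 10: u0 ∈ [1/44, 1/11)
intersection: [1/22, 1/11)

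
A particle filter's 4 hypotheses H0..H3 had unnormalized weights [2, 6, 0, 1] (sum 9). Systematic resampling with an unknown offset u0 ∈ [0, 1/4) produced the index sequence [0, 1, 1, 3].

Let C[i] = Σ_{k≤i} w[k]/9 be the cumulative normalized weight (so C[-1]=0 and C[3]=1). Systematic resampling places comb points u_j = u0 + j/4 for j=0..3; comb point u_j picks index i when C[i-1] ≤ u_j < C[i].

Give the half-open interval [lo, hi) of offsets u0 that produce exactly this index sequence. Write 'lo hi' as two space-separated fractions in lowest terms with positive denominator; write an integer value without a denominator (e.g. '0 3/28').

C = [2/9, 8/9, 8/9, 1]
j=0 picked index 0: u0 ∈ [0, 2/9)
j=1 picked index 1: u0 ∈ [-1/36, 23/36)
j=2 picked index 1: u0 ∈ [-5/18, 7/18)
j=3 picked index 3: u0 ∈ [5/36, 1/4)
intersection: [5/36, 2/9)

5/36 2/9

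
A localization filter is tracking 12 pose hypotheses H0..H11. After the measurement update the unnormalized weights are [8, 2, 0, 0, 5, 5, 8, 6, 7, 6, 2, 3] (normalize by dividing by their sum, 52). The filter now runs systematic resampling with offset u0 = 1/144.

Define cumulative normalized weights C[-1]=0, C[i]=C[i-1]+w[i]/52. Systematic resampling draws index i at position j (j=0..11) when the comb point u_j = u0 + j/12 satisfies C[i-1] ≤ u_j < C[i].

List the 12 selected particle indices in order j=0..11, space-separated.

C = [2/13, 5/26, 5/26, 5/26, 15/52, 5/13, 7/13, 17/26, 41/52, 47/52, 49/52, 1]
j=0: u_0=1/144 ∈ [0, 2/13) → index 0
j=1: u_1=13/144 ∈ [0, 2/13) → index 0
j=2: u_2=25/144 ∈ [2/13, 5/26) → index 1
j=3: u_3=37/144 ∈ [5/26, 15/52) → index 4
j=4: u_4=49/144 ∈ [15/52, 5/13) → index 5
j=5: u_5=61/144 ∈ [5/13, 7/13) → index 6
j=6: u_6=73/144 ∈ [5/13, 7/13) → index 6
j=7: u_7=85/144 ∈ [7/13, 17/26) → index 7
j=8: u_8=97/144 ∈ [17/26, 41/52) → index 8
j=9: u_9=109/144 ∈ [17/26, 41/52) → index 8
j=10: u_10=121/144 ∈ [41/52, 47/52) → index 9
j=11: u_11=133/144 ∈ [47/52, 49/52) → index 10

0 0 1 4 5 6 6 7 8 8 9 10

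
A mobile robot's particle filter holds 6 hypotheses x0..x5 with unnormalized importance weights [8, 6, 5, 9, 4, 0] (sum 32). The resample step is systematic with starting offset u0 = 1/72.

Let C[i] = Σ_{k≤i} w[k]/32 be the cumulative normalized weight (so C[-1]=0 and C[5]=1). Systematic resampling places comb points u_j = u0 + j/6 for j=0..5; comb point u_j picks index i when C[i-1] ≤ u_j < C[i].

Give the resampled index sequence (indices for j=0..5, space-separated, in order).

0 0 1 2 3 3

C = [1/4, 7/16, 19/32, 7/8, 1, 1]
j=0: u_0=1/72 ∈ [0, 1/4) → index 0
j=1: u_1=13/72 ∈ [0, 1/4) → index 0
j=2: u_2=25/72 ∈ [1/4, 7/16) → index 1
j=3: u_3=37/72 ∈ [7/16, 19/32) → index 2
j=4: u_4=49/72 ∈ [19/32, 7/8) → index 3
j=5: u_5=61/72 ∈ [19/32, 7/8) → index 3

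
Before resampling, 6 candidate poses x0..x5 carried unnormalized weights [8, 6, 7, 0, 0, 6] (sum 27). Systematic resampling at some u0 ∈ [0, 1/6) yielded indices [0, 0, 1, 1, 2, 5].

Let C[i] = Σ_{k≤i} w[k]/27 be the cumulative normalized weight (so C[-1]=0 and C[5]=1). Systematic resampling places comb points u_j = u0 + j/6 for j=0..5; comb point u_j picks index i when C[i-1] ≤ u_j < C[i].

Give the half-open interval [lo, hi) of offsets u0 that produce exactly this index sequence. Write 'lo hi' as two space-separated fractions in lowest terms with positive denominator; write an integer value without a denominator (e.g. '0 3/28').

C = [8/27, 14/27, 7/9, 7/9, 7/9, 1]
j=0 picked index 0: u0 ∈ [0, 8/27)
j=1 picked index 0: u0 ∈ [-1/6, 7/54)
j=2 picked index 1: u0 ∈ [-1/27, 5/27)
j=3 picked index 1: u0 ∈ [-11/54, 1/54)
j=4 picked index 2: u0 ∈ [-4/27, 1/9)
j=5 picked index 5: u0 ∈ [-1/18, 1/6)
intersection: [0, 1/54)

0 1/54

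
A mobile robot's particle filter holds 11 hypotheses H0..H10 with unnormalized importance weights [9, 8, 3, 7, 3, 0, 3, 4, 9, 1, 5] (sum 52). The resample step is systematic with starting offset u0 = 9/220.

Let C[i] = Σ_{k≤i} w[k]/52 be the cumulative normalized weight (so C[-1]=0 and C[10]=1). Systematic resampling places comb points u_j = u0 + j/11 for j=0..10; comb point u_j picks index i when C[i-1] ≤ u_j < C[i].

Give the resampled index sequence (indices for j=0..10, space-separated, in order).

C = [9/52, 17/52, 5/13, 27/52, 15/26, 15/26, 33/52, 37/52, 23/26, 47/52, 1]
j=0: u_0=9/220 ∈ [0, 9/52) → index 0
j=1: u_1=29/220 ∈ [0, 9/52) → index 0
j=2: u_2=49/220 ∈ [9/52, 17/52) → index 1
j=3: u_3=69/220 ∈ [9/52, 17/52) → index 1
j=4: u_4=89/220 ∈ [5/13, 27/52) → index 3
j=5: u_5=109/220 ∈ [5/13, 27/52) → index 3
j=6: u_6=129/220 ∈ [15/26, 33/52) → index 6
j=7: u_7=149/220 ∈ [33/52, 37/52) → index 7
j=8: u_8=169/220 ∈ [37/52, 23/26) → index 8
j=9: u_9=189/220 ∈ [37/52, 23/26) → index 8
j=10: u_10=19/20 ∈ [47/52, 1) → index 10

0 0 1 1 3 3 6 7 8 8 10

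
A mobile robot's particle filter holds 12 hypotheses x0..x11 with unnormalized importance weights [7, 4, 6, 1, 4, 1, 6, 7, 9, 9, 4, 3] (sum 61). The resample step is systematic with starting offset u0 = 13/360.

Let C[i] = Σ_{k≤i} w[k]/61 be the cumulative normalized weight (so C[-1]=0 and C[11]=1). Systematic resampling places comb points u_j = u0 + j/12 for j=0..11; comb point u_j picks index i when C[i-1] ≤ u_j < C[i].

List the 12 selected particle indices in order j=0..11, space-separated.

0 1 2 3 5 6 7 8 8 9 9 11

C = [7/61, 11/61, 17/61, 18/61, 22/61, 23/61, 29/61, 36/61, 45/61, 54/61, 58/61, 1]
j=0: u_0=13/360 ∈ [0, 7/61) → index 0
j=1: u_1=43/360 ∈ [7/61, 11/61) → index 1
j=2: u_2=73/360 ∈ [11/61, 17/61) → index 2
j=3: u_3=103/360 ∈ [17/61, 18/61) → index 3
j=4: u_4=133/360 ∈ [22/61, 23/61) → index 5
j=5: u_5=163/360 ∈ [23/61, 29/61) → index 6
j=6: u_6=193/360 ∈ [29/61, 36/61) → index 7
j=7: u_7=223/360 ∈ [36/61, 45/61) → index 8
j=8: u_8=253/360 ∈ [36/61, 45/61) → index 8
j=9: u_9=283/360 ∈ [45/61, 54/61) → index 9
j=10: u_10=313/360 ∈ [45/61, 54/61) → index 9
j=11: u_11=343/360 ∈ [58/61, 1) → index 11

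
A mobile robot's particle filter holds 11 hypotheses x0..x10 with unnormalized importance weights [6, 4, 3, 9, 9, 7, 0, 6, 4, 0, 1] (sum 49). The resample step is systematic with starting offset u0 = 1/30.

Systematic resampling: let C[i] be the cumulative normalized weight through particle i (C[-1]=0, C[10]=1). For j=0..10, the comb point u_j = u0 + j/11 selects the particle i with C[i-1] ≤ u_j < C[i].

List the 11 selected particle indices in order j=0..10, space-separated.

C = [6/49, 10/49, 13/49, 22/49, 31/49, 38/49, 38/49, 44/49, 48/49, 48/49, 1]
j=0: u_0=1/30 ∈ [0, 6/49) → index 0
j=1: u_1=41/330 ∈ [6/49, 10/49) → index 1
j=2: u_2=71/330 ∈ [10/49, 13/49) → index 2
j=3: u_3=101/330 ∈ [13/49, 22/49) → index 3
j=4: u_4=131/330 ∈ [13/49, 22/49) → index 3
j=5: u_5=161/330 ∈ [22/49, 31/49) → index 4
j=6: u_6=191/330 ∈ [22/49, 31/49) → index 4
j=7: u_7=221/330 ∈ [31/49, 38/49) → index 5
j=8: u_8=251/330 ∈ [31/49, 38/49) → index 5
j=9: u_9=281/330 ∈ [38/49, 44/49) → index 7
j=10: u_10=311/330 ∈ [44/49, 48/49) → index 8

0 1 2 3 3 4 4 5 5 7 8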